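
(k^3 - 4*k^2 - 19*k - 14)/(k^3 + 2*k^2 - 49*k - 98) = (k + 1)/(k + 7)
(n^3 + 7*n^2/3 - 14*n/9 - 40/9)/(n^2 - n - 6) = (n^2 + n/3 - 20/9)/(n - 3)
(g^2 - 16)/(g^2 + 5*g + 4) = (g - 4)/(g + 1)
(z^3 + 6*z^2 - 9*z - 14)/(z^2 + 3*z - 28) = (z^2 - z - 2)/(z - 4)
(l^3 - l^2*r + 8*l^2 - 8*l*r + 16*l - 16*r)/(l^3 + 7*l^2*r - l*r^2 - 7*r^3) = (l^2 + 8*l + 16)/(l^2 + 8*l*r + 7*r^2)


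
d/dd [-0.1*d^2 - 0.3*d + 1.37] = -0.2*d - 0.3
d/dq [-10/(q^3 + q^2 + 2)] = 10*q*(3*q + 2)/(q^3 + q^2 + 2)^2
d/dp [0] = 0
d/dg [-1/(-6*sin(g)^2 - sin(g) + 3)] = -(12*sin(g) + 1)*cos(g)/(sin(g) - 3*cos(2*g))^2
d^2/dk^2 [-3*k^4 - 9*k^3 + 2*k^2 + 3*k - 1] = -36*k^2 - 54*k + 4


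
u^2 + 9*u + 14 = (u + 2)*(u + 7)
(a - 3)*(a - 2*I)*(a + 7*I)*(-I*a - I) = -I*a^4 + 5*a^3 + 2*I*a^3 - 10*a^2 - 11*I*a^2 - 15*a + 28*I*a + 42*I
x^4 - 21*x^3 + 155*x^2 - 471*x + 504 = (x - 8)*(x - 7)*(x - 3)^2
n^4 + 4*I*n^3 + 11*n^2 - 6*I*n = n*(n - I)^2*(n + 6*I)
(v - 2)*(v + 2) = v^2 - 4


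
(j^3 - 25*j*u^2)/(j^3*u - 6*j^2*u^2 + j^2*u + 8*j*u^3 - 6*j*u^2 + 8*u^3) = j*(j^2 - 25*u^2)/(u*(j^3 - 6*j^2*u + j^2 + 8*j*u^2 - 6*j*u + 8*u^2))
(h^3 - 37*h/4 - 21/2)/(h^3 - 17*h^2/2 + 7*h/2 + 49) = (h + 3/2)/(h - 7)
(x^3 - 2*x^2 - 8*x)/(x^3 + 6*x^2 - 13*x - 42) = x*(x - 4)/(x^2 + 4*x - 21)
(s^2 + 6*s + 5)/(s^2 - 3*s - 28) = (s^2 + 6*s + 5)/(s^2 - 3*s - 28)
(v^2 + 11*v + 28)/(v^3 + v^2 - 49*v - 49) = (v + 4)/(v^2 - 6*v - 7)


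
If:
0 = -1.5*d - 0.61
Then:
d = -0.41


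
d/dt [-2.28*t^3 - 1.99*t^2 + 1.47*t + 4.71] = -6.84*t^2 - 3.98*t + 1.47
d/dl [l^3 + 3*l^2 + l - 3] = 3*l^2 + 6*l + 1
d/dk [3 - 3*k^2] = -6*k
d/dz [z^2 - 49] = 2*z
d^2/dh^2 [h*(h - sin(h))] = h*sin(h) - 2*cos(h) + 2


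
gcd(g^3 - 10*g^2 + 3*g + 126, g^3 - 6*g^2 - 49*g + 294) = g^2 - 13*g + 42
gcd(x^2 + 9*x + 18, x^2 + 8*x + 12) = x + 6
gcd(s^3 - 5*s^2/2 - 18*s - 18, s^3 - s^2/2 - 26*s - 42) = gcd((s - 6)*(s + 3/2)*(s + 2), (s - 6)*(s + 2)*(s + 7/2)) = s^2 - 4*s - 12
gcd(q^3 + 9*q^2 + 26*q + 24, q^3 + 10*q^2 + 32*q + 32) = q^2 + 6*q + 8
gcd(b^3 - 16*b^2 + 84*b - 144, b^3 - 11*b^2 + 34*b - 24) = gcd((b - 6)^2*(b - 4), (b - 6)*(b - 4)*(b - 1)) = b^2 - 10*b + 24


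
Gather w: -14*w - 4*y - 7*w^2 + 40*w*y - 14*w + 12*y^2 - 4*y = -7*w^2 + w*(40*y - 28) + 12*y^2 - 8*y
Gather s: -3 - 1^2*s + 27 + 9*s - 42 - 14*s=-6*s - 18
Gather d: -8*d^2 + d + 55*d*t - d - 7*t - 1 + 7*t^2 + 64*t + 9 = -8*d^2 + 55*d*t + 7*t^2 + 57*t + 8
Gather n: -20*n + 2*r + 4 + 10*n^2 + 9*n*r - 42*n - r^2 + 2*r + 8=10*n^2 + n*(9*r - 62) - r^2 + 4*r + 12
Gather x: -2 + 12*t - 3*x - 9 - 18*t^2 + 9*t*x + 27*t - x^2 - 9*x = -18*t^2 + 39*t - x^2 + x*(9*t - 12) - 11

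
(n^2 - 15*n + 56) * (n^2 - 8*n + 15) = n^4 - 23*n^3 + 191*n^2 - 673*n + 840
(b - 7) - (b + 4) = -11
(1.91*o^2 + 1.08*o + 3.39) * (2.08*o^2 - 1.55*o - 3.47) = 3.9728*o^4 - 0.7141*o^3 - 1.2505*o^2 - 9.0021*o - 11.7633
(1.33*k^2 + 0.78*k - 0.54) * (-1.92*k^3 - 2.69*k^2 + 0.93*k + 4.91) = -2.5536*k^5 - 5.0753*k^4 + 0.1755*k^3 + 8.7083*k^2 + 3.3276*k - 2.6514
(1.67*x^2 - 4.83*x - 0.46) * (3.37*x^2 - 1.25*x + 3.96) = 5.6279*x^4 - 18.3646*x^3 + 11.1005*x^2 - 18.5518*x - 1.8216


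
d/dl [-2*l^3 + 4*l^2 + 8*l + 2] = -6*l^2 + 8*l + 8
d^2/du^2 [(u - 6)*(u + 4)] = 2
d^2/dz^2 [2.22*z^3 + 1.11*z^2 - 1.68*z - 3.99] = 13.32*z + 2.22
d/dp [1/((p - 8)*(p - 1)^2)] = ((8 - p)*(p - 1) - 2*(p - 8)^2)/((p - 8)^3*(p - 1)^3)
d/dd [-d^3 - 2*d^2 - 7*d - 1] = -3*d^2 - 4*d - 7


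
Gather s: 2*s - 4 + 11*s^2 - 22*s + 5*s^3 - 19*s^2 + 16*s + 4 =5*s^3 - 8*s^2 - 4*s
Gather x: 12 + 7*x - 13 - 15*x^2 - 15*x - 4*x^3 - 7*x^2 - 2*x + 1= -4*x^3 - 22*x^2 - 10*x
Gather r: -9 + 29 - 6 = 14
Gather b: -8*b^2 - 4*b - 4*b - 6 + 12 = -8*b^2 - 8*b + 6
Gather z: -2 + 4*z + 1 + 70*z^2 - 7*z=70*z^2 - 3*z - 1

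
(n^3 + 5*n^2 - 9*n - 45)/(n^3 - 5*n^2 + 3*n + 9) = (n^2 + 8*n + 15)/(n^2 - 2*n - 3)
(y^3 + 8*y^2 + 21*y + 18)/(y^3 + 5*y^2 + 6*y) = (y + 3)/y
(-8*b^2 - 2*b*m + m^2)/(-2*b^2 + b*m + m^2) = (4*b - m)/(b - m)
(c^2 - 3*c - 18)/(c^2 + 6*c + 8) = (c^2 - 3*c - 18)/(c^2 + 6*c + 8)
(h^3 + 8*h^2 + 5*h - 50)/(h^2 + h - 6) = (h^2 + 10*h + 25)/(h + 3)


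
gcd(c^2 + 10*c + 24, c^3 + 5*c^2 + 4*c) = c + 4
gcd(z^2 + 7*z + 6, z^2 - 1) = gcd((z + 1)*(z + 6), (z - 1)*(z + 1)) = z + 1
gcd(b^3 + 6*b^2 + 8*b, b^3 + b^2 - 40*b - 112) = b + 4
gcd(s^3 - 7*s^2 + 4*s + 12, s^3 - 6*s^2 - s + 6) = s^2 - 5*s - 6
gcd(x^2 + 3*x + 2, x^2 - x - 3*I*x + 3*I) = 1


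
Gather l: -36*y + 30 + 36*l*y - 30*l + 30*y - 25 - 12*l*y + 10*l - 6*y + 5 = l*(24*y - 20) - 12*y + 10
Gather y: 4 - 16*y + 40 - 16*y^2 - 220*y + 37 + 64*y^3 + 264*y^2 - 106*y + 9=64*y^3 + 248*y^2 - 342*y + 90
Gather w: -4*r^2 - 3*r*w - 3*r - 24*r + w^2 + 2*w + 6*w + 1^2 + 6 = -4*r^2 - 27*r + w^2 + w*(8 - 3*r) + 7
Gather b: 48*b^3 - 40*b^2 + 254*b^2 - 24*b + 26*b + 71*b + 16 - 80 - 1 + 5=48*b^3 + 214*b^2 + 73*b - 60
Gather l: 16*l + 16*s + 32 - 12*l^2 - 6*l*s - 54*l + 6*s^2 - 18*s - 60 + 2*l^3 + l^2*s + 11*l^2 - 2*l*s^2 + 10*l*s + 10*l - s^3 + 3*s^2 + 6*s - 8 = 2*l^3 + l^2*(s - 1) + l*(-2*s^2 + 4*s - 28) - s^3 + 9*s^2 + 4*s - 36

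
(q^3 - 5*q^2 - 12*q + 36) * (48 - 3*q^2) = -3*q^5 + 15*q^4 + 84*q^3 - 348*q^2 - 576*q + 1728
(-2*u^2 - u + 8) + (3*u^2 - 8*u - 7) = u^2 - 9*u + 1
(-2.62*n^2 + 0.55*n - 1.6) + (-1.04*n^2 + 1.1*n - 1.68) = -3.66*n^2 + 1.65*n - 3.28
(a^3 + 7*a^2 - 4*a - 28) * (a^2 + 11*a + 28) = a^5 + 18*a^4 + 101*a^3 + 124*a^2 - 420*a - 784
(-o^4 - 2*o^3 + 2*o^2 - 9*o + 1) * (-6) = 6*o^4 + 12*o^3 - 12*o^2 + 54*o - 6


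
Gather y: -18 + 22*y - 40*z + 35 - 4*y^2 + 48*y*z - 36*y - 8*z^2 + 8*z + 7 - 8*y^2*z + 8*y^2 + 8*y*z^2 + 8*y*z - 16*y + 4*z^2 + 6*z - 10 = y^2*(4 - 8*z) + y*(8*z^2 + 56*z - 30) - 4*z^2 - 26*z + 14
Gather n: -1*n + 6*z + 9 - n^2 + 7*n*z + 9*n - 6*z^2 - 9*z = -n^2 + n*(7*z + 8) - 6*z^2 - 3*z + 9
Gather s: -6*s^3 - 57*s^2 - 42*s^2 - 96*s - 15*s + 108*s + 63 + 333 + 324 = -6*s^3 - 99*s^2 - 3*s + 720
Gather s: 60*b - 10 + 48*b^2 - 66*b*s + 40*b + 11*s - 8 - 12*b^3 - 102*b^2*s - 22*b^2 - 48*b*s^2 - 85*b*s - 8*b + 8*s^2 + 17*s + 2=-12*b^3 + 26*b^2 + 92*b + s^2*(8 - 48*b) + s*(-102*b^2 - 151*b + 28) - 16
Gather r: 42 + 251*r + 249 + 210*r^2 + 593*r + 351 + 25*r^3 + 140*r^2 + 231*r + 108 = 25*r^3 + 350*r^2 + 1075*r + 750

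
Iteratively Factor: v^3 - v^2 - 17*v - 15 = (v + 1)*(v^2 - 2*v - 15) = (v - 5)*(v + 1)*(v + 3)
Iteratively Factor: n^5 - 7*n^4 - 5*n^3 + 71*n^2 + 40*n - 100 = (n + 2)*(n^4 - 9*n^3 + 13*n^2 + 45*n - 50) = (n + 2)^2*(n^3 - 11*n^2 + 35*n - 25) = (n - 1)*(n + 2)^2*(n^2 - 10*n + 25) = (n - 5)*(n - 1)*(n + 2)^2*(n - 5)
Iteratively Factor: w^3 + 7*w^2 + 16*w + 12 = (w + 2)*(w^2 + 5*w + 6) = (w + 2)^2*(w + 3)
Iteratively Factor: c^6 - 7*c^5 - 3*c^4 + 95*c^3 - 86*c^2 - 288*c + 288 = (c + 3)*(c^5 - 10*c^4 + 27*c^3 + 14*c^2 - 128*c + 96) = (c - 1)*(c + 3)*(c^4 - 9*c^3 + 18*c^2 + 32*c - 96) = (c - 3)*(c - 1)*(c + 3)*(c^3 - 6*c^2 + 32) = (c - 4)*(c - 3)*(c - 1)*(c + 3)*(c^2 - 2*c - 8) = (c - 4)*(c - 3)*(c - 1)*(c + 2)*(c + 3)*(c - 4)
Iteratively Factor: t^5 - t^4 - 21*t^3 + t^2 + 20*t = (t)*(t^4 - t^3 - 21*t^2 + t + 20) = t*(t + 4)*(t^3 - 5*t^2 - t + 5) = t*(t - 1)*(t + 4)*(t^2 - 4*t - 5) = t*(t - 5)*(t - 1)*(t + 4)*(t + 1)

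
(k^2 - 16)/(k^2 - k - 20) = (k - 4)/(k - 5)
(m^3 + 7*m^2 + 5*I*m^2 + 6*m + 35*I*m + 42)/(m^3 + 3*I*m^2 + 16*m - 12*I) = (m + 7)/(m - 2*I)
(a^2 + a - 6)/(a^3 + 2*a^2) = (a^2 + a - 6)/(a^2*(a + 2))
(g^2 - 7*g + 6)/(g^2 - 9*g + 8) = (g - 6)/(g - 8)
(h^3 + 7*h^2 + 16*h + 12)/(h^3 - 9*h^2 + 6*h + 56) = (h^2 + 5*h + 6)/(h^2 - 11*h + 28)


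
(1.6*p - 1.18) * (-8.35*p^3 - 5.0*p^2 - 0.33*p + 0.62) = -13.36*p^4 + 1.853*p^3 + 5.372*p^2 + 1.3814*p - 0.7316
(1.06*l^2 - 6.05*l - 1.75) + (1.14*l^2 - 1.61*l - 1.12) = 2.2*l^2 - 7.66*l - 2.87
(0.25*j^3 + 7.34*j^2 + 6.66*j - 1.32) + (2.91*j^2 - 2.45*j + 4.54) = 0.25*j^3 + 10.25*j^2 + 4.21*j + 3.22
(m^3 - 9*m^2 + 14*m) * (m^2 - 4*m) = m^5 - 13*m^4 + 50*m^3 - 56*m^2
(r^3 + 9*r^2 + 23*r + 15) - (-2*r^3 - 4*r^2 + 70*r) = 3*r^3 + 13*r^2 - 47*r + 15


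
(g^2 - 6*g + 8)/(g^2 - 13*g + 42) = (g^2 - 6*g + 8)/(g^2 - 13*g + 42)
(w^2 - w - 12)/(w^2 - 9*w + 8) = (w^2 - w - 12)/(w^2 - 9*w + 8)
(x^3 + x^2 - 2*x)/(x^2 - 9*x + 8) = x*(x + 2)/(x - 8)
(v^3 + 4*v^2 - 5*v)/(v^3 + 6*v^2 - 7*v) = (v + 5)/(v + 7)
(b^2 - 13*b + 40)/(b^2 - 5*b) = (b - 8)/b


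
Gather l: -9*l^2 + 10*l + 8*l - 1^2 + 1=-9*l^2 + 18*l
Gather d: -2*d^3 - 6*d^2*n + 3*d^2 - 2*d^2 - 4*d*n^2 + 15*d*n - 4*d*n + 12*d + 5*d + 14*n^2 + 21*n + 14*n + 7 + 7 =-2*d^3 + d^2*(1 - 6*n) + d*(-4*n^2 + 11*n + 17) + 14*n^2 + 35*n + 14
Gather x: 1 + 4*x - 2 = 4*x - 1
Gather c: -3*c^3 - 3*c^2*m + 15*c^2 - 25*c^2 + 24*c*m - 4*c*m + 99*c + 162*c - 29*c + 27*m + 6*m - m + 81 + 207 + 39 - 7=-3*c^3 + c^2*(-3*m - 10) + c*(20*m + 232) + 32*m + 320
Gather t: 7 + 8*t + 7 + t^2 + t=t^2 + 9*t + 14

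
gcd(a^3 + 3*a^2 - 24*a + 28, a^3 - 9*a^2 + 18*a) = 1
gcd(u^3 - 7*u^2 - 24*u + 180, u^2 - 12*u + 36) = u^2 - 12*u + 36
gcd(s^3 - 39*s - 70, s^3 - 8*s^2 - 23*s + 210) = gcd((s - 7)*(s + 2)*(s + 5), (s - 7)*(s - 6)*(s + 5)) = s^2 - 2*s - 35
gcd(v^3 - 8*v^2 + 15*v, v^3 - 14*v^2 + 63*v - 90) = v^2 - 8*v + 15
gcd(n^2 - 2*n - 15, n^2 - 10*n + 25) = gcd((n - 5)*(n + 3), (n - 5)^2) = n - 5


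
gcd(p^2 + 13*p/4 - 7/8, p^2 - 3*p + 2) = 1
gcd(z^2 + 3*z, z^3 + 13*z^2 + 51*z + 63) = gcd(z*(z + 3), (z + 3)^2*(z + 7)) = z + 3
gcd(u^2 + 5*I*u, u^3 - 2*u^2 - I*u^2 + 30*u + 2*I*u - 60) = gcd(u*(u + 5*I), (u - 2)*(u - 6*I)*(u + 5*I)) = u + 5*I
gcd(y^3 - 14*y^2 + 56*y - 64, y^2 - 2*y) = y - 2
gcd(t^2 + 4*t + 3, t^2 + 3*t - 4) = 1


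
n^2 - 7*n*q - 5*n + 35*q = (n - 5)*(n - 7*q)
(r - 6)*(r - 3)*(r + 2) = r^3 - 7*r^2 + 36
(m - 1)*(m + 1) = m^2 - 1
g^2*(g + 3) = g^3 + 3*g^2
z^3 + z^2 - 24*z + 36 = (z - 3)*(z - 2)*(z + 6)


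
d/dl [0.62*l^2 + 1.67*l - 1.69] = 1.24*l + 1.67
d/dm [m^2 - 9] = 2*m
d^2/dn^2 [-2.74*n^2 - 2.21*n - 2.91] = -5.48000000000000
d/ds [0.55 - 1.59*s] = -1.59000000000000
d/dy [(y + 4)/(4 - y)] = 8/(y - 4)^2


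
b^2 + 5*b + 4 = (b + 1)*(b + 4)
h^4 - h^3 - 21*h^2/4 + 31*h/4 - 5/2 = (h - 2)*(h - 1)*(h - 1/2)*(h + 5/2)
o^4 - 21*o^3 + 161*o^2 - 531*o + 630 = (o - 7)*(o - 6)*(o - 5)*(o - 3)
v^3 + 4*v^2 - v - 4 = (v - 1)*(v + 1)*(v + 4)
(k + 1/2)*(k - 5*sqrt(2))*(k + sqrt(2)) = k^3 - 4*sqrt(2)*k^2 + k^2/2 - 10*k - 2*sqrt(2)*k - 5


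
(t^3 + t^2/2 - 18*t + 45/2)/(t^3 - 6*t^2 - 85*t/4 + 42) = 2*(t^2 + 2*t - 15)/(2*t^2 - 9*t - 56)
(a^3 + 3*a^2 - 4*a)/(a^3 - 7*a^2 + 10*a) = (a^2 + 3*a - 4)/(a^2 - 7*a + 10)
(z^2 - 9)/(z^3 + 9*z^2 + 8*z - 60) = (z^2 - 9)/(z^3 + 9*z^2 + 8*z - 60)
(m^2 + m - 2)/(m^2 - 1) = (m + 2)/(m + 1)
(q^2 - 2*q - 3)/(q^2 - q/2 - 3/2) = 2*(q - 3)/(2*q - 3)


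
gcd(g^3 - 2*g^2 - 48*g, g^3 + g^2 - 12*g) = g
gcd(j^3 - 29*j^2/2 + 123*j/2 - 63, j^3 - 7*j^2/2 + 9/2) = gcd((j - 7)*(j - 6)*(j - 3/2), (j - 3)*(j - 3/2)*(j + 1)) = j - 3/2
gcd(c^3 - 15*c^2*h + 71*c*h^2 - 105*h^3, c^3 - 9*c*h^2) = c - 3*h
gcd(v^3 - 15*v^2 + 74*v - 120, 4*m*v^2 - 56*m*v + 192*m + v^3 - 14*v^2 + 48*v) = v - 6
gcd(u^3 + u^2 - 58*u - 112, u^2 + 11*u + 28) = u + 7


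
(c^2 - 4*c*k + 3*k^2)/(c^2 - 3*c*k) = (c - k)/c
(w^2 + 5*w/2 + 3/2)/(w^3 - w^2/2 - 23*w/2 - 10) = (2*w + 3)/(2*w^2 - 3*w - 20)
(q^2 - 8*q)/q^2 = (q - 8)/q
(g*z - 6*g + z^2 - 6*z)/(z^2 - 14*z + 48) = (g + z)/(z - 8)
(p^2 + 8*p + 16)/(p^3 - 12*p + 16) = (p + 4)/(p^2 - 4*p + 4)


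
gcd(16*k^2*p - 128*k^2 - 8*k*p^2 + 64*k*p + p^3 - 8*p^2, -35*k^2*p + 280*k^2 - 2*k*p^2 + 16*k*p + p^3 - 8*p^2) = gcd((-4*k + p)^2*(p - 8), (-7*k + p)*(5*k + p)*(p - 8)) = p - 8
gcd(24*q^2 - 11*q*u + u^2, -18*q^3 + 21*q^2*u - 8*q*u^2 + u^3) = 3*q - u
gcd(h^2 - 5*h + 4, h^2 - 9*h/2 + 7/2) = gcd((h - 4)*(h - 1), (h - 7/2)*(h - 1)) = h - 1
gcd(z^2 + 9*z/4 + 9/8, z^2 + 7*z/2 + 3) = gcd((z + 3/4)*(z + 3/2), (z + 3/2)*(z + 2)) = z + 3/2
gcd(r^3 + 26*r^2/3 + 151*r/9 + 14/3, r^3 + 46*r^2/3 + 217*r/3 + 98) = r^2 + 25*r/3 + 14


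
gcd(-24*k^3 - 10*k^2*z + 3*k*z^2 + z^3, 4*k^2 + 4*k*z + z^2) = 2*k + z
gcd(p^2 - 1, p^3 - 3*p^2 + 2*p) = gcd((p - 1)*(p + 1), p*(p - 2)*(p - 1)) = p - 1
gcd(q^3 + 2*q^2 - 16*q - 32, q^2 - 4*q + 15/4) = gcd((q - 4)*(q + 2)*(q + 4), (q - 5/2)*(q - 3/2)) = 1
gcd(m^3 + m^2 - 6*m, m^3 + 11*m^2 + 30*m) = m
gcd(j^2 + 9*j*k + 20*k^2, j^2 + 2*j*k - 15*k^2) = j + 5*k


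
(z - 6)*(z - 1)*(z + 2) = z^3 - 5*z^2 - 8*z + 12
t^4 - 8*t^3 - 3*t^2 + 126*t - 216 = (t - 6)*(t - 3)^2*(t + 4)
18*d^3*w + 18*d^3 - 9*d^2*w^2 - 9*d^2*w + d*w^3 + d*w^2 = (-6*d + w)*(-3*d + w)*(d*w + d)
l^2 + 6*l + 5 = (l + 1)*(l + 5)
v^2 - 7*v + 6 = (v - 6)*(v - 1)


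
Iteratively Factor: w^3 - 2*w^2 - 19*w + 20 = (w - 1)*(w^2 - w - 20) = (w - 1)*(w + 4)*(w - 5)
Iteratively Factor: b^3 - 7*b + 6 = (b + 3)*(b^2 - 3*b + 2) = (b - 1)*(b + 3)*(b - 2)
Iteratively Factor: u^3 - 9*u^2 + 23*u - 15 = (u - 1)*(u^2 - 8*u + 15) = (u - 3)*(u - 1)*(u - 5)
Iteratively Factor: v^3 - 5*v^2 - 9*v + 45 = (v - 3)*(v^2 - 2*v - 15) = (v - 3)*(v + 3)*(v - 5)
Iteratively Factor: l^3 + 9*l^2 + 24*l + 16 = (l + 4)*(l^2 + 5*l + 4) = (l + 1)*(l + 4)*(l + 4)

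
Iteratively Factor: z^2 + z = (z)*(z + 1)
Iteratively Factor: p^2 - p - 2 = (p + 1)*(p - 2)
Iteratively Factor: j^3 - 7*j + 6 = (j - 2)*(j^2 + 2*j - 3) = (j - 2)*(j + 3)*(j - 1)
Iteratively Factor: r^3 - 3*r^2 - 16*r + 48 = (r - 4)*(r^2 + r - 12) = (r - 4)*(r - 3)*(r + 4)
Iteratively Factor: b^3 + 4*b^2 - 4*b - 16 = (b + 4)*(b^2 - 4) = (b + 2)*(b + 4)*(b - 2)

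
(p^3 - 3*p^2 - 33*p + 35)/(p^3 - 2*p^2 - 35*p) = (p - 1)/p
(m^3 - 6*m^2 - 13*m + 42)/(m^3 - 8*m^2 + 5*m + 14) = (m + 3)/(m + 1)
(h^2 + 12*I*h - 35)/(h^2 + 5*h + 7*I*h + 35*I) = (h + 5*I)/(h + 5)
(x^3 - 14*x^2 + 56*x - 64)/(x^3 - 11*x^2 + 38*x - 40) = (x - 8)/(x - 5)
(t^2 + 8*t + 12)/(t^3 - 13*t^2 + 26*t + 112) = (t + 6)/(t^2 - 15*t + 56)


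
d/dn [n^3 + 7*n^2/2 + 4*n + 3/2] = 3*n^2 + 7*n + 4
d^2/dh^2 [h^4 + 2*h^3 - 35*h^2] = 12*h^2 + 12*h - 70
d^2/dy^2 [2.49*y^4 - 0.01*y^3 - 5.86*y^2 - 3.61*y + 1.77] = 29.88*y^2 - 0.06*y - 11.72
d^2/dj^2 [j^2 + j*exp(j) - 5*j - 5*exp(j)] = j*exp(j) - 3*exp(j) + 2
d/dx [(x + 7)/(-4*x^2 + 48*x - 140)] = (-x^2 + 12*x + 2*(x - 6)*(x + 7) - 35)/(4*(x^2 - 12*x + 35)^2)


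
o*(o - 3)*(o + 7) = o^3 + 4*o^2 - 21*o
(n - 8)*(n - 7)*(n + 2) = n^3 - 13*n^2 + 26*n + 112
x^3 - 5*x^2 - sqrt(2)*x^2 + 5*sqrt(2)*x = x*(x - 5)*(x - sqrt(2))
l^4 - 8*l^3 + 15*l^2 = l^2*(l - 5)*(l - 3)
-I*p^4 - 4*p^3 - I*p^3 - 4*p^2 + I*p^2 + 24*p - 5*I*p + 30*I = (p - 2)*(p + 3)*(p - 5*I)*(-I*p + 1)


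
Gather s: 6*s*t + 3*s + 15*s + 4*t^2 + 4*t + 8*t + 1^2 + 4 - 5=s*(6*t + 18) + 4*t^2 + 12*t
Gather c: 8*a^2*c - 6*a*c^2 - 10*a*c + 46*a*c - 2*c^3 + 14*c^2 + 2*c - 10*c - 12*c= -2*c^3 + c^2*(14 - 6*a) + c*(8*a^2 + 36*a - 20)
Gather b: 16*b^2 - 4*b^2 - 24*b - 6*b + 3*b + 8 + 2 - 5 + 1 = 12*b^2 - 27*b + 6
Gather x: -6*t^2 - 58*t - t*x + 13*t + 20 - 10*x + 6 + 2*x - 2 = -6*t^2 - 45*t + x*(-t - 8) + 24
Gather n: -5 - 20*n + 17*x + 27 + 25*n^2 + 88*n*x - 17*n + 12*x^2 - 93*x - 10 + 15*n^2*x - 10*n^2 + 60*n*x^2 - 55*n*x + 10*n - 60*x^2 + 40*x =n^2*(15*x + 15) + n*(60*x^2 + 33*x - 27) - 48*x^2 - 36*x + 12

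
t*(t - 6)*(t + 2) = t^3 - 4*t^2 - 12*t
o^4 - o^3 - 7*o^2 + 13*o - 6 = (o - 2)*(o - 1)^2*(o + 3)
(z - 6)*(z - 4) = z^2 - 10*z + 24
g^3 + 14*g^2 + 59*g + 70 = (g + 2)*(g + 5)*(g + 7)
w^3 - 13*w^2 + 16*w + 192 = (w - 8)^2*(w + 3)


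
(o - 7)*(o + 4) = o^2 - 3*o - 28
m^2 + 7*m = m*(m + 7)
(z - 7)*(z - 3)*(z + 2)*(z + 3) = z^4 - 5*z^3 - 23*z^2 + 45*z + 126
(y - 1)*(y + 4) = y^2 + 3*y - 4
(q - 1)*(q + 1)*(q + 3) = q^3 + 3*q^2 - q - 3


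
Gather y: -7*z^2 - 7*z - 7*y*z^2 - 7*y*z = y*(-7*z^2 - 7*z) - 7*z^2 - 7*z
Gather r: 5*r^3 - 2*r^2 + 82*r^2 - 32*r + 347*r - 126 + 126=5*r^3 + 80*r^2 + 315*r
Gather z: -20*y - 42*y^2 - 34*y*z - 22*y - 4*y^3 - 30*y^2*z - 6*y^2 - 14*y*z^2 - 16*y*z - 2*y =-4*y^3 - 48*y^2 - 14*y*z^2 - 44*y + z*(-30*y^2 - 50*y)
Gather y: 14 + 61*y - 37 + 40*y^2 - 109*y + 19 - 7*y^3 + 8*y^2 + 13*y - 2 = -7*y^3 + 48*y^2 - 35*y - 6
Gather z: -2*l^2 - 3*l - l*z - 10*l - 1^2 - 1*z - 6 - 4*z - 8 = -2*l^2 - 13*l + z*(-l - 5) - 15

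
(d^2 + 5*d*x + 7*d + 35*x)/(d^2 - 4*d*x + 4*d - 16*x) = (d^2 + 5*d*x + 7*d + 35*x)/(d^2 - 4*d*x + 4*d - 16*x)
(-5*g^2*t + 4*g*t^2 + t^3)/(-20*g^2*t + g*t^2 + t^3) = (-g + t)/(-4*g + t)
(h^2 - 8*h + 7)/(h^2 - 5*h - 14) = (h - 1)/(h + 2)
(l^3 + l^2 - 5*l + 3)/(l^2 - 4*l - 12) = (-l^3 - l^2 + 5*l - 3)/(-l^2 + 4*l + 12)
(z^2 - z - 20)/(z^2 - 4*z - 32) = (z - 5)/(z - 8)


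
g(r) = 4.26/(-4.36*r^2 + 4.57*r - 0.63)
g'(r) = 4.26*(8.72*r - 4.57)/(-4.36*r^2 + 4.57*r - 0.63)^2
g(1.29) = -2.14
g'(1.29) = 7.18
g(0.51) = 7.52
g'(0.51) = -1.63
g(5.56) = -0.04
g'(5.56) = 0.02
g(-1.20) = -0.34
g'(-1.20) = -0.42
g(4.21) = -0.07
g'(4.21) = 0.04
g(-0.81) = -0.59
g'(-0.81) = -0.96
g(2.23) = -0.35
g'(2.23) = 0.43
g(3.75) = -0.10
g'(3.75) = 0.06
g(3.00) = -0.16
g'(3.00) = 0.13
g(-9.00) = -0.01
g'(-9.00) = -0.00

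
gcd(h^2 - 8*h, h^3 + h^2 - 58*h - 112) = h - 8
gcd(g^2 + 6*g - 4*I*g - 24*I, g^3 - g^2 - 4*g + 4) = 1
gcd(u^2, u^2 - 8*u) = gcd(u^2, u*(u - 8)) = u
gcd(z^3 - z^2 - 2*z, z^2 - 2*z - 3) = z + 1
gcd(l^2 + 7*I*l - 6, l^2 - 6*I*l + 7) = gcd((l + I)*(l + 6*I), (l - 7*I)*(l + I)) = l + I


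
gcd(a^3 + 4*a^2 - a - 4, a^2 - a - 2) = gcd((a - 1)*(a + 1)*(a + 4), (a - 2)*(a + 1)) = a + 1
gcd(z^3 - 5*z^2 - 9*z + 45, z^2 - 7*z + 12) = z - 3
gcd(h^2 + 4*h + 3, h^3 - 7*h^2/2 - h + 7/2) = h + 1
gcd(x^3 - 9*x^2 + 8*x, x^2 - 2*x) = x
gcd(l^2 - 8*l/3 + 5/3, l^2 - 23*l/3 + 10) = l - 5/3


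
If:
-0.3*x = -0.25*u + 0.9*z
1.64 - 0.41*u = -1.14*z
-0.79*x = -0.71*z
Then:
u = 9.86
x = 1.89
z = 2.11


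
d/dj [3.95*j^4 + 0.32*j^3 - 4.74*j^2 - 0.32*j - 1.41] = 15.8*j^3 + 0.96*j^2 - 9.48*j - 0.32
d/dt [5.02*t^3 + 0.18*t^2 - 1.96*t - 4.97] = 15.06*t^2 + 0.36*t - 1.96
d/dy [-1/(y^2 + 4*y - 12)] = 2*(y + 2)/(y^2 + 4*y - 12)^2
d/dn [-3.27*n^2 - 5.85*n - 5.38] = -6.54*n - 5.85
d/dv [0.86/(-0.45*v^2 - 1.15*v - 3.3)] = (0.774*v + 0.989)/(0.45*v^2 + 1.15*v + 3.3)^2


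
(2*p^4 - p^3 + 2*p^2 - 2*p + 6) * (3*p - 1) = 6*p^5 - 5*p^4 + 7*p^3 - 8*p^2 + 20*p - 6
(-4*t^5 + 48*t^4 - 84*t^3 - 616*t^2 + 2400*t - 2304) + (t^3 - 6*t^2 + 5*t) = -4*t^5 + 48*t^4 - 83*t^3 - 622*t^2 + 2405*t - 2304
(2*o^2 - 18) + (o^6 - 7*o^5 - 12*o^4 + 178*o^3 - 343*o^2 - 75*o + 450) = o^6 - 7*o^5 - 12*o^4 + 178*o^3 - 341*o^2 - 75*o + 432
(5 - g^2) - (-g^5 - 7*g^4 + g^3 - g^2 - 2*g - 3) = g^5 + 7*g^4 - g^3 + 2*g + 8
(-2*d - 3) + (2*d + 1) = -2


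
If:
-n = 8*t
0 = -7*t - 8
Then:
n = 64/7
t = -8/7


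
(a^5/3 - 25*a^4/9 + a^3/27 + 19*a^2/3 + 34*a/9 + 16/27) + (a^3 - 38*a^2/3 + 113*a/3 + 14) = a^5/3 - 25*a^4/9 + 28*a^3/27 - 19*a^2/3 + 373*a/9 + 394/27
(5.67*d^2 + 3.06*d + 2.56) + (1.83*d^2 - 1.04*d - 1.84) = 7.5*d^2 + 2.02*d + 0.72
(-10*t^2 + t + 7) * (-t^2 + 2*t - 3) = 10*t^4 - 21*t^3 + 25*t^2 + 11*t - 21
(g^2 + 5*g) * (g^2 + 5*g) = g^4 + 10*g^3 + 25*g^2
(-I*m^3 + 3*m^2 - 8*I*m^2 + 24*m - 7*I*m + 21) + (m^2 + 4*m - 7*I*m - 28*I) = -I*m^3 + 4*m^2 - 8*I*m^2 + 28*m - 14*I*m + 21 - 28*I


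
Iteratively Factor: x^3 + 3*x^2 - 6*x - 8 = (x + 1)*(x^2 + 2*x - 8) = (x + 1)*(x + 4)*(x - 2)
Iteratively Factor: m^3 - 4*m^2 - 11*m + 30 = (m - 5)*(m^2 + m - 6) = (m - 5)*(m - 2)*(m + 3)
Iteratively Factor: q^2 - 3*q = (q)*(q - 3)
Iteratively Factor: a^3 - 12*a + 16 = (a - 2)*(a^2 + 2*a - 8) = (a - 2)^2*(a + 4)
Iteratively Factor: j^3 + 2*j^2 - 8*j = (j - 2)*(j^2 + 4*j) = (j - 2)*(j + 4)*(j)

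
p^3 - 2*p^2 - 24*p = p*(p - 6)*(p + 4)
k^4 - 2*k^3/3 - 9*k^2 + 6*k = k*(k - 3)*(k - 2/3)*(k + 3)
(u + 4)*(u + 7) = u^2 + 11*u + 28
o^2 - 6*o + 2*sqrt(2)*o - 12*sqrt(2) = (o - 6)*(o + 2*sqrt(2))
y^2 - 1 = (y - 1)*(y + 1)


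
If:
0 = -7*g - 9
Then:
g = -9/7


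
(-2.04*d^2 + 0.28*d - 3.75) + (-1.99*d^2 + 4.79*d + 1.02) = -4.03*d^2 + 5.07*d - 2.73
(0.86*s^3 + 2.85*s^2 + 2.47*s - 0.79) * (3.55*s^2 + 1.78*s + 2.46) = 3.053*s^5 + 11.6483*s^4 + 15.9571*s^3 + 8.6031*s^2 + 4.67*s - 1.9434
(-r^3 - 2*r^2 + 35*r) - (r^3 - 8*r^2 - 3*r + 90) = -2*r^3 + 6*r^2 + 38*r - 90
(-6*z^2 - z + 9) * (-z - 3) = 6*z^3 + 19*z^2 - 6*z - 27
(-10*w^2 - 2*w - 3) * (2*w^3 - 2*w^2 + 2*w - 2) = -20*w^5 + 16*w^4 - 22*w^3 + 22*w^2 - 2*w + 6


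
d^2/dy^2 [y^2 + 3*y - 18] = 2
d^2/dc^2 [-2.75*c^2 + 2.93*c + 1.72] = -5.50000000000000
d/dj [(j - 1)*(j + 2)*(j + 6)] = 3*j^2 + 14*j + 4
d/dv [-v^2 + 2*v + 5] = 2 - 2*v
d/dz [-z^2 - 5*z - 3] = -2*z - 5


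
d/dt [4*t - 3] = 4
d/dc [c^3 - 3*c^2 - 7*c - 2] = 3*c^2 - 6*c - 7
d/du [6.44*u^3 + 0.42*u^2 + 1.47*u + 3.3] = 19.32*u^2 + 0.84*u + 1.47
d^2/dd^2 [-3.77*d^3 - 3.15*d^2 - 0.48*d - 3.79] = -22.62*d - 6.3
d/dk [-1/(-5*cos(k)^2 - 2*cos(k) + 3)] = 2*(5*cos(k) + 1)*sin(k)/(5*cos(k)^2 + 2*cos(k) - 3)^2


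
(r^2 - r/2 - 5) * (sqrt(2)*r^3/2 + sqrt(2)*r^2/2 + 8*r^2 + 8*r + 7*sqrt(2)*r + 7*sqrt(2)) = sqrt(2)*r^5/2 + sqrt(2)*r^4/4 + 8*r^4 + 4*r^3 + 17*sqrt(2)*r^3/4 - 44*r^2 + sqrt(2)*r^2 - 77*sqrt(2)*r/2 - 40*r - 35*sqrt(2)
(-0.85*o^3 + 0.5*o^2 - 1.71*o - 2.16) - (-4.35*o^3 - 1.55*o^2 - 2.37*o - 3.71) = 3.5*o^3 + 2.05*o^2 + 0.66*o + 1.55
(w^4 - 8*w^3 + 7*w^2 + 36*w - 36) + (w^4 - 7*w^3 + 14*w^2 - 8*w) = 2*w^4 - 15*w^3 + 21*w^2 + 28*w - 36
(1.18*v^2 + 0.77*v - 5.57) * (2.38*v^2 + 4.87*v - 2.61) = 2.8084*v^4 + 7.5792*v^3 - 12.5865*v^2 - 29.1356*v + 14.5377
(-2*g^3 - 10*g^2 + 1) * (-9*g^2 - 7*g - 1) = 18*g^5 + 104*g^4 + 72*g^3 + g^2 - 7*g - 1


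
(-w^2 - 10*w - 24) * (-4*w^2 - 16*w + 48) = 4*w^4 + 56*w^3 + 208*w^2 - 96*w - 1152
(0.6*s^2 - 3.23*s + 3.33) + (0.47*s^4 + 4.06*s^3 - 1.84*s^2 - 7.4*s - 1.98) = 0.47*s^4 + 4.06*s^3 - 1.24*s^2 - 10.63*s + 1.35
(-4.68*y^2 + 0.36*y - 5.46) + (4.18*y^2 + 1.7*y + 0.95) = -0.5*y^2 + 2.06*y - 4.51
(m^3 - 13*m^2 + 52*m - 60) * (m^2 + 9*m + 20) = m^5 - 4*m^4 - 45*m^3 + 148*m^2 + 500*m - 1200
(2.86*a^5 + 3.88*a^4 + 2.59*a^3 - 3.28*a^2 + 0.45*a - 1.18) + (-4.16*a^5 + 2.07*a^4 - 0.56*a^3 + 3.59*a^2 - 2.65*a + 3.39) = -1.3*a^5 + 5.95*a^4 + 2.03*a^3 + 0.31*a^2 - 2.2*a + 2.21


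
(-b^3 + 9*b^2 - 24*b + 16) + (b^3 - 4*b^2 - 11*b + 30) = 5*b^2 - 35*b + 46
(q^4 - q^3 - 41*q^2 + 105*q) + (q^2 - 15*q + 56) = q^4 - q^3 - 40*q^2 + 90*q + 56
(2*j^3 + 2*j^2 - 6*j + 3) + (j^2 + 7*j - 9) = 2*j^3 + 3*j^2 + j - 6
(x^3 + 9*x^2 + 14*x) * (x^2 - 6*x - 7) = x^5 + 3*x^4 - 47*x^3 - 147*x^2 - 98*x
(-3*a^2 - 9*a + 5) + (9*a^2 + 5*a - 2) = 6*a^2 - 4*a + 3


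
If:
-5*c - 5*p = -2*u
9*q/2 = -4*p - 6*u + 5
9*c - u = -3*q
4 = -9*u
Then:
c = -814/1575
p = 178/525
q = 6626/4725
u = -4/9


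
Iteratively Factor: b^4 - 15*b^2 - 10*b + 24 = (b - 4)*(b^3 + 4*b^2 + b - 6) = (b - 4)*(b + 2)*(b^2 + 2*b - 3) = (b - 4)*(b - 1)*(b + 2)*(b + 3)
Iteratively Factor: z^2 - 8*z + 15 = (z - 5)*(z - 3)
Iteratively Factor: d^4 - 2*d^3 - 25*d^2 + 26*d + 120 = (d - 5)*(d^3 + 3*d^2 - 10*d - 24) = (d - 5)*(d + 4)*(d^2 - d - 6) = (d - 5)*(d - 3)*(d + 4)*(d + 2)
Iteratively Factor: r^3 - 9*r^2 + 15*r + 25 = (r + 1)*(r^2 - 10*r + 25) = (r - 5)*(r + 1)*(r - 5)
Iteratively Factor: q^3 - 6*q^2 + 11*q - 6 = (q - 2)*(q^2 - 4*q + 3) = (q - 2)*(q - 1)*(q - 3)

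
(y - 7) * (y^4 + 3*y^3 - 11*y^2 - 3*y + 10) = y^5 - 4*y^4 - 32*y^3 + 74*y^2 + 31*y - 70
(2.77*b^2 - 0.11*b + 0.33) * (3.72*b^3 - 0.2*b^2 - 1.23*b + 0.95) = 10.3044*b^5 - 0.9632*b^4 - 2.1575*b^3 + 2.7008*b^2 - 0.5104*b + 0.3135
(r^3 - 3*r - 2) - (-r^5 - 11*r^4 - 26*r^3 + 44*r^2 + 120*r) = r^5 + 11*r^4 + 27*r^3 - 44*r^2 - 123*r - 2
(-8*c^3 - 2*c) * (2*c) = -16*c^4 - 4*c^2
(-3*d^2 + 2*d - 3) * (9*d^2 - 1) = -27*d^4 + 18*d^3 - 24*d^2 - 2*d + 3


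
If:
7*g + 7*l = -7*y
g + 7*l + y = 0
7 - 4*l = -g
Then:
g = -7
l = 0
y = 7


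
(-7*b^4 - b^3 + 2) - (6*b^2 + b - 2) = -7*b^4 - b^3 - 6*b^2 - b + 4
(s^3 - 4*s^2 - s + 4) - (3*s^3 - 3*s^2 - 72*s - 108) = -2*s^3 - s^2 + 71*s + 112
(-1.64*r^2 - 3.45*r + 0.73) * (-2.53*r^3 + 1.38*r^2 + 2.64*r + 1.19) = 4.1492*r^5 + 6.4653*r^4 - 10.9375*r^3 - 10.0522*r^2 - 2.1783*r + 0.8687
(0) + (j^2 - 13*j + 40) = j^2 - 13*j + 40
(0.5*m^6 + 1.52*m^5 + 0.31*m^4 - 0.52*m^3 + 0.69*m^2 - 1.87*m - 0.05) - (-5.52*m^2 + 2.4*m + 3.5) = 0.5*m^6 + 1.52*m^5 + 0.31*m^4 - 0.52*m^3 + 6.21*m^2 - 4.27*m - 3.55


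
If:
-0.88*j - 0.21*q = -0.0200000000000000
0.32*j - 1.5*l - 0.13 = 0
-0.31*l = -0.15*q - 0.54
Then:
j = 0.84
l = 0.09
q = -3.41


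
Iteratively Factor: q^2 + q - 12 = (q - 3)*(q + 4)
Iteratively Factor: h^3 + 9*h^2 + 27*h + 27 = (h + 3)*(h^2 + 6*h + 9) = (h + 3)^2*(h + 3)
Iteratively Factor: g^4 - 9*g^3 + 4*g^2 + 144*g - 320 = (g - 4)*(g^3 - 5*g^2 - 16*g + 80) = (g - 4)^2*(g^2 - g - 20) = (g - 5)*(g - 4)^2*(g + 4)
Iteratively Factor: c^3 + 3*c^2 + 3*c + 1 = (c + 1)*(c^2 + 2*c + 1) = (c + 1)^2*(c + 1)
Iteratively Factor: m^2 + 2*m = (m + 2)*(m)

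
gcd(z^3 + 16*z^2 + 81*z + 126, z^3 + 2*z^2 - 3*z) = z + 3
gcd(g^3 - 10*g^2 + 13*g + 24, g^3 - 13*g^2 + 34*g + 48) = g^2 - 7*g - 8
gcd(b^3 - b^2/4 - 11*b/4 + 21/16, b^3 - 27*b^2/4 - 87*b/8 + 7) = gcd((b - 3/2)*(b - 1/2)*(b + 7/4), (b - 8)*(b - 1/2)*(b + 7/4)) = b^2 + 5*b/4 - 7/8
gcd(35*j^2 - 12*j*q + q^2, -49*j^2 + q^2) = -7*j + q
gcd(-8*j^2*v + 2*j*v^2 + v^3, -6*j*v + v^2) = v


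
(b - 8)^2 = b^2 - 16*b + 64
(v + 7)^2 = v^2 + 14*v + 49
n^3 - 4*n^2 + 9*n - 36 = (n - 4)*(n - 3*I)*(n + 3*I)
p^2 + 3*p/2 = p*(p + 3/2)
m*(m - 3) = m^2 - 3*m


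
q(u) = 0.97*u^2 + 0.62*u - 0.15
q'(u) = 1.94*u + 0.62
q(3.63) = 14.88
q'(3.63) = 7.66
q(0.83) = 1.03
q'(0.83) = 2.23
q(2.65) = 8.30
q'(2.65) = 5.76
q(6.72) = 47.82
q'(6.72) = 13.66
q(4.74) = 24.58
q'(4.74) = 9.82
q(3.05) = 10.76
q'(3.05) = 6.54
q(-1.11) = 0.36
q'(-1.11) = -1.53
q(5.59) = 33.63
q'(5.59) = 11.46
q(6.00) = 38.49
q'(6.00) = 12.26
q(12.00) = 146.97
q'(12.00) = 23.90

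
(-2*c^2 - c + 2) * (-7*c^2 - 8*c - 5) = 14*c^4 + 23*c^3 + 4*c^2 - 11*c - 10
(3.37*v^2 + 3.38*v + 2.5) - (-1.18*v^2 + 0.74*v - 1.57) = 4.55*v^2 + 2.64*v + 4.07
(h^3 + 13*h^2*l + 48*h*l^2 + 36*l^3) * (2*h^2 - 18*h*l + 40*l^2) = 2*h^5 + 8*h^4*l - 98*h^3*l^2 - 272*h^2*l^3 + 1272*h*l^4 + 1440*l^5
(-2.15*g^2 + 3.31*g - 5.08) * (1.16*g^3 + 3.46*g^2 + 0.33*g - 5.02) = -2.494*g^5 - 3.5994*g^4 + 4.8503*g^3 - 5.6915*g^2 - 18.2926*g + 25.5016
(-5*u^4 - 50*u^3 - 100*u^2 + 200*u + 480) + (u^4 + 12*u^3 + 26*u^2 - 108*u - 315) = -4*u^4 - 38*u^3 - 74*u^2 + 92*u + 165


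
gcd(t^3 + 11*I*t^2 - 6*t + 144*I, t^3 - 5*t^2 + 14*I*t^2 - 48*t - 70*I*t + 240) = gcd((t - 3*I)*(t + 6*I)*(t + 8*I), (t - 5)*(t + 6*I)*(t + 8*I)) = t^2 + 14*I*t - 48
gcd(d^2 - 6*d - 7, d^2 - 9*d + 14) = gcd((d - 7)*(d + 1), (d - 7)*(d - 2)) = d - 7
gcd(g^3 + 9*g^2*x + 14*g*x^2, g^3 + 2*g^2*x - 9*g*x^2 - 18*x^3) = g + 2*x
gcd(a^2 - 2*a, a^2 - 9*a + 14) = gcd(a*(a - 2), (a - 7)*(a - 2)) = a - 2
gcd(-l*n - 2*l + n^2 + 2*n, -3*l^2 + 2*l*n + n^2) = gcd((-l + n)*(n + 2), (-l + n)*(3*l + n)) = l - n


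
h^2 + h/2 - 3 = (h - 3/2)*(h + 2)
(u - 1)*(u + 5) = u^2 + 4*u - 5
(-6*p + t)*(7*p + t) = -42*p^2 + p*t + t^2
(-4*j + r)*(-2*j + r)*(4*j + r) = 32*j^3 - 16*j^2*r - 2*j*r^2 + r^3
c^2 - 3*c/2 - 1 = (c - 2)*(c + 1/2)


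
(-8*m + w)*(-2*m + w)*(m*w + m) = 16*m^3*w + 16*m^3 - 10*m^2*w^2 - 10*m^2*w + m*w^3 + m*w^2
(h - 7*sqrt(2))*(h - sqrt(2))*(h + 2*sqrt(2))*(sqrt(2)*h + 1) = sqrt(2)*h^4 - 11*h^3 - 24*sqrt(2)*h^2 + 38*h + 28*sqrt(2)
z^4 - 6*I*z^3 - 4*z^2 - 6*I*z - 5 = (z - 5*I)*(z - I)^2*(z + I)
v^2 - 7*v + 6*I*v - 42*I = (v - 7)*(v + 6*I)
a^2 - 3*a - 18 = (a - 6)*(a + 3)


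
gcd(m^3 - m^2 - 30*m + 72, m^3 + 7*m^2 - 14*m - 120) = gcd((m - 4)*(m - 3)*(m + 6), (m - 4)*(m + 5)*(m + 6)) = m^2 + 2*m - 24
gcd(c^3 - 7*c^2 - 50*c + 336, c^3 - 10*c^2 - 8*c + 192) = c^2 - 14*c + 48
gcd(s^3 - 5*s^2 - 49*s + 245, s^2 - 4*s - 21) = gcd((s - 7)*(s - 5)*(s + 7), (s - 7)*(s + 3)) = s - 7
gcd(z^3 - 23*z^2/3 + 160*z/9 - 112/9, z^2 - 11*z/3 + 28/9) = z^2 - 11*z/3 + 28/9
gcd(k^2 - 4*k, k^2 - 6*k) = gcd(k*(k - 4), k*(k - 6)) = k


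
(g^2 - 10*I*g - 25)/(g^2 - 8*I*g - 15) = (g - 5*I)/(g - 3*I)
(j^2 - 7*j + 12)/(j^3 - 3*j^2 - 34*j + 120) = (j - 3)/(j^2 + j - 30)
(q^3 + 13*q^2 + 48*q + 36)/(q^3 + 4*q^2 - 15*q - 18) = (q + 6)/(q - 3)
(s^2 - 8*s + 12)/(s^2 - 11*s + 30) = (s - 2)/(s - 5)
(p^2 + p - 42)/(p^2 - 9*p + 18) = (p + 7)/(p - 3)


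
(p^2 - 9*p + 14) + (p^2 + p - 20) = 2*p^2 - 8*p - 6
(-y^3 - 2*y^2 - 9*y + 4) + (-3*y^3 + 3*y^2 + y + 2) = -4*y^3 + y^2 - 8*y + 6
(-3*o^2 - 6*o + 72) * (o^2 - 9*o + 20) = -3*o^4 + 21*o^3 + 66*o^2 - 768*o + 1440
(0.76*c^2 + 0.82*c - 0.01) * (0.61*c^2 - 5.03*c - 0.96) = 0.4636*c^4 - 3.3226*c^3 - 4.8603*c^2 - 0.7369*c + 0.0096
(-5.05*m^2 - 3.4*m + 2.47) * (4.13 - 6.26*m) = 31.613*m^3 + 0.427499999999998*m^2 - 29.5042*m + 10.2011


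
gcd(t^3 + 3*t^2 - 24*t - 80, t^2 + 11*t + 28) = t + 4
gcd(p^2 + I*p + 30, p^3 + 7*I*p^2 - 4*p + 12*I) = p + 6*I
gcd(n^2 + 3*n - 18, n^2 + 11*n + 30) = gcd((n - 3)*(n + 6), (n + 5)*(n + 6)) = n + 6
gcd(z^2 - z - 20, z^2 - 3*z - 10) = z - 5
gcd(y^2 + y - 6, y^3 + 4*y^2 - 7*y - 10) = y - 2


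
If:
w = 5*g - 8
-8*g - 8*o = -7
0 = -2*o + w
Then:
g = 39/28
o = -29/56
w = -29/28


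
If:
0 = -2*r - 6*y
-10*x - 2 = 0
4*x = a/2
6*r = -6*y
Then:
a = -8/5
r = 0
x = -1/5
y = 0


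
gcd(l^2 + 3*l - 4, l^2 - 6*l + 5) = l - 1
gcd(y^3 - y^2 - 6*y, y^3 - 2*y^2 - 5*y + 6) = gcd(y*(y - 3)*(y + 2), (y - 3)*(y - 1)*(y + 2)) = y^2 - y - 6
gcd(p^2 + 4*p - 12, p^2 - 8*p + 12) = p - 2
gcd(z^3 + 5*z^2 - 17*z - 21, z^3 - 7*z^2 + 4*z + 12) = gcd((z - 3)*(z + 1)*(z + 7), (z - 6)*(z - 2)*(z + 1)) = z + 1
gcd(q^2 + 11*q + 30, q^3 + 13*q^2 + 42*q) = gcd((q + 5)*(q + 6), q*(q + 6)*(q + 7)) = q + 6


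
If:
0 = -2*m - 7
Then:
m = -7/2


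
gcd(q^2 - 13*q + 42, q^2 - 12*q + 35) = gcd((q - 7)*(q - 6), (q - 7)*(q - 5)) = q - 7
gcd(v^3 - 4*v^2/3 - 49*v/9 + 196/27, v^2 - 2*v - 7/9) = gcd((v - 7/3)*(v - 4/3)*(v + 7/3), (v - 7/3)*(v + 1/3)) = v - 7/3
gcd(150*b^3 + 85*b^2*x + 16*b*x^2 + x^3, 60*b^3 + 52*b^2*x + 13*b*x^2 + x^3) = 30*b^2 + 11*b*x + x^2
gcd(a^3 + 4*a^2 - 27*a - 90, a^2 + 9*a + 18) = a^2 + 9*a + 18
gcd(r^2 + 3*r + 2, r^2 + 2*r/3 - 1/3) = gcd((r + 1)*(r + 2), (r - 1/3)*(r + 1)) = r + 1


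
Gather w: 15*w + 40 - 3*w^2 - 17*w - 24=-3*w^2 - 2*w + 16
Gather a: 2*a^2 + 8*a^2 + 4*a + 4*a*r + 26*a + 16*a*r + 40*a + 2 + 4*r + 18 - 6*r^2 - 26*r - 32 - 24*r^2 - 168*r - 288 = 10*a^2 + a*(20*r + 70) - 30*r^2 - 190*r - 300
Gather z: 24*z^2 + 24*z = 24*z^2 + 24*z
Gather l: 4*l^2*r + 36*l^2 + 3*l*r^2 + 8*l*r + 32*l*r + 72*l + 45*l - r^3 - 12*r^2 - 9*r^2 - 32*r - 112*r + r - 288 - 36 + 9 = l^2*(4*r + 36) + l*(3*r^2 + 40*r + 117) - r^3 - 21*r^2 - 143*r - 315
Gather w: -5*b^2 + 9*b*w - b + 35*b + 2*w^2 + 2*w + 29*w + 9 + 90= -5*b^2 + 34*b + 2*w^2 + w*(9*b + 31) + 99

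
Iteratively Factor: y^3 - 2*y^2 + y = (y - 1)*(y^2 - y) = y*(y - 1)*(y - 1)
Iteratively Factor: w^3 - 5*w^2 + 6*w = (w - 2)*(w^2 - 3*w) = (w - 3)*(w - 2)*(w)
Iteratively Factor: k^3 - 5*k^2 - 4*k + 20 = (k - 5)*(k^2 - 4) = (k - 5)*(k - 2)*(k + 2)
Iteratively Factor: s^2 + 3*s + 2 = (s + 2)*(s + 1)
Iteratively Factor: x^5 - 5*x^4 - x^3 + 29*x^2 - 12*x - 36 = (x + 2)*(x^4 - 7*x^3 + 13*x^2 + 3*x - 18) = (x - 2)*(x + 2)*(x^3 - 5*x^2 + 3*x + 9) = (x - 2)*(x + 1)*(x + 2)*(x^2 - 6*x + 9) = (x - 3)*(x - 2)*(x + 1)*(x + 2)*(x - 3)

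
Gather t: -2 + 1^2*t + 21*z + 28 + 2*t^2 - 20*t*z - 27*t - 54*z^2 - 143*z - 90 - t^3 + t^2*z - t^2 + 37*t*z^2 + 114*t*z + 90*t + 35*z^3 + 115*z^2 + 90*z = -t^3 + t^2*(z + 1) + t*(37*z^2 + 94*z + 64) + 35*z^3 + 61*z^2 - 32*z - 64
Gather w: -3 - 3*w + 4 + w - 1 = -2*w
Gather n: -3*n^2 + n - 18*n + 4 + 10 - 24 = -3*n^2 - 17*n - 10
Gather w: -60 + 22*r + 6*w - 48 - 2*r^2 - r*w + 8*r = -2*r^2 + 30*r + w*(6 - r) - 108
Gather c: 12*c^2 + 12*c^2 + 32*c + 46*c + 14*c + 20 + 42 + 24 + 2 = 24*c^2 + 92*c + 88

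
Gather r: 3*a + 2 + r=3*a + r + 2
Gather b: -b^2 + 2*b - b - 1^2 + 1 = -b^2 + b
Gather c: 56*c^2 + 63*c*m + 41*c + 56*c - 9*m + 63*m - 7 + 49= 56*c^2 + c*(63*m + 97) + 54*m + 42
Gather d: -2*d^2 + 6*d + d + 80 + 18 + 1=-2*d^2 + 7*d + 99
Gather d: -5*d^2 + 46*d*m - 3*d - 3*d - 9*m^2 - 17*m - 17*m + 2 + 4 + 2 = -5*d^2 + d*(46*m - 6) - 9*m^2 - 34*m + 8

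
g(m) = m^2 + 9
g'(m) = 2*m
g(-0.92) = 9.85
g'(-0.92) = -1.84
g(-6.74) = 54.43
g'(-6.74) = -13.48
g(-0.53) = 9.28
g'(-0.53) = -1.06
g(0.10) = 9.01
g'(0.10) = 0.20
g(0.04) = 9.00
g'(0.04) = 0.08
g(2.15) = 13.62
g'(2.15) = 4.30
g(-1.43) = 11.04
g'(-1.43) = -2.86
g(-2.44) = 14.95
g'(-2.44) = -4.88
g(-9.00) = 90.00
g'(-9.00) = -18.00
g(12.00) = 153.00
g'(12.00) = 24.00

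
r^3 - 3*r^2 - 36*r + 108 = (r - 6)*(r - 3)*(r + 6)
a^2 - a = a*(a - 1)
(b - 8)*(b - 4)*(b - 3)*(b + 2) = b^4 - 13*b^3 + 38*b^2 + 40*b - 192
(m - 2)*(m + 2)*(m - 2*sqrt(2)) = m^3 - 2*sqrt(2)*m^2 - 4*m + 8*sqrt(2)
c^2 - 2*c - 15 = (c - 5)*(c + 3)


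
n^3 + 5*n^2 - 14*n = n*(n - 2)*(n + 7)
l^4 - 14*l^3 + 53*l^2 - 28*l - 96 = (l - 8)*(l - 4)*(l - 3)*(l + 1)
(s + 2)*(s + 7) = s^2 + 9*s + 14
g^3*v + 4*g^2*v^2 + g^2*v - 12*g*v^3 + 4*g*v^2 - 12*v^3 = (g - 2*v)*(g + 6*v)*(g*v + v)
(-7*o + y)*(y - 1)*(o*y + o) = -7*o^2*y^2 + 7*o^2 + o*y^3 - o*y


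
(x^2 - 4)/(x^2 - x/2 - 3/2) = 2*(4 - x^2)/(-2*x^2 + x + 3)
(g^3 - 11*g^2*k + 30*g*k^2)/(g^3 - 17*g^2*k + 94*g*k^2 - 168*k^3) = g*(g - 5*k)/(g^2 - 11*g*k + 28*k^2)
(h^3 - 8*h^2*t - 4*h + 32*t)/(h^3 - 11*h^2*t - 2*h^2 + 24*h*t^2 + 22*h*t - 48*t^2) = (-h - 2)/(-h + 3*t)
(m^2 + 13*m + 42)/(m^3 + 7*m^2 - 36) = (m + 7)/(m^2 + m - 6)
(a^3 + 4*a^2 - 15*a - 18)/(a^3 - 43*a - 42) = (a - 3)/(a - 7)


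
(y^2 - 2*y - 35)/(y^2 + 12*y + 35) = (y - 7)/(y + 7)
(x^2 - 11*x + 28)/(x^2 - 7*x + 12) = (x - 7)/(x - 3)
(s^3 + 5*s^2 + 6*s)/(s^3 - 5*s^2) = (s^2 + 5*s + 6)/(s*(s - 5))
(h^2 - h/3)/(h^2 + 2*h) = (h - 1/3)/(h + 2)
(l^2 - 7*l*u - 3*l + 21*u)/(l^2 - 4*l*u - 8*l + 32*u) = (l^2 - 7*l*u - 3*l + 21*u)/(l^2 - 4*l*u - 8*l + 32*u)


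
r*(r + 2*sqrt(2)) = r^2 + 2*sqrt(2)*r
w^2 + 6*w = w*(w + 6)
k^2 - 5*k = k*(k - 5)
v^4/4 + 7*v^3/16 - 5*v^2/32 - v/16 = v*(v/4 + 1/2)*(v - 1/2)*(v + 1/4)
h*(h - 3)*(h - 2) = h^3 - 5*h^2 + 6*h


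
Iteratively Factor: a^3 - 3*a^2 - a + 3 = (a - 1)*(a^2 - 2*a - 3) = (a - 3)*(a - 1)*(a + 1)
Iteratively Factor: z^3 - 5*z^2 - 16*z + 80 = (z - 4)*(z^2 - z - 20) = (z - 4)*(z + 4)*(z - 5)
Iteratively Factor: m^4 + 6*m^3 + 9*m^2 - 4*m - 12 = (m - 1)*(m^3 + 7*m^2 + 16*m + 12) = (m - 1)*(m + 3)*(m^2 + 4*m + 4) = (m - 1)*(m + 2)*(m + 3)*(m + 2)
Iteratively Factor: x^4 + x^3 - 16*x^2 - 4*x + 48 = (x - 3)*(x^3 + 4*x^2 - 4*x - 16) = (x - 3)*(x - 2)*(x^2 + 6*x + 8) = (x - 3)*(x - 2)*(x + 2)*(x + 4)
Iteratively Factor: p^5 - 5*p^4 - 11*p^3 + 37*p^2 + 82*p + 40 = (p + 1)*(p^4 - 6*p^3 - 5*p^2 + 42*p + 40) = (p + 1)^2*(p^3 - 7*p^2 + 2*p + 40) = (p - 5)*(p + 1)^2*(p^2 - 2*p - 8) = (p - 5)*(p + 1)^2*(p + 2)*(p - 4)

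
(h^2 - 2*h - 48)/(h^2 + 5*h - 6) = (h - 8)/(h - 1)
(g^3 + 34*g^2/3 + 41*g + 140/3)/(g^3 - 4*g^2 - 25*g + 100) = (3*g^2 + 19*g + 28)/(3*(g^2 - 9*g + 20))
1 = 1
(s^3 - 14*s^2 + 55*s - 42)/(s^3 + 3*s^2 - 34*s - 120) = (s^2 - 8*s + 7)/(s^2 + 9*s + 20)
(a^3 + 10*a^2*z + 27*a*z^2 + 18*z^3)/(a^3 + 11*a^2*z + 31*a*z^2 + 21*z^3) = (a + 6*z)/(a + 7*z)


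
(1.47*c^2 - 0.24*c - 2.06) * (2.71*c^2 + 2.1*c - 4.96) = 3.9837*c^4 + 2.4366*c^3 - 13.3778*c^2 - 3.1356*c + 10.2176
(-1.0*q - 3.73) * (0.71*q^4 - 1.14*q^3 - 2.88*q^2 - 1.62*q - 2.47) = -0.71*q^5 - 1.5083*q^4 + 7.1322*q^3 + 12.3624*q^2 + 8.5126*q + 9.2131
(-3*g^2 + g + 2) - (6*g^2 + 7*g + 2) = -9*g^2 - 6*g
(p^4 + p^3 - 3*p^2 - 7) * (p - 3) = p^5 - 2*p^4 - 6*p^3 + 9*p^2 - 7*p + 21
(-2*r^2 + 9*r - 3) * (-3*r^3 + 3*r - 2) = 6*r^5 - 27*r^4 + 3*r^3 + 31*r^2 - 27*r + 6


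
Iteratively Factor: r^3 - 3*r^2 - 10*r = (r - 5)*(r^2 + 2*r) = r*(r - 5)*(r + 2)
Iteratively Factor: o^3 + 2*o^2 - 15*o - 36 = (o - 4)*(o^2 + 6*o + 9) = (o - 4)*(o + 3)*(o + 3)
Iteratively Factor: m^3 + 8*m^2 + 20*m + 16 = (m + 4)*(m^2 + 4*m + 4) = (m + 2)*(m + 4)*(m + 2)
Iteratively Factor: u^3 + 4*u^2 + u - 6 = (u + 2)*(u^2 + 2*u - 3) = (u + 2)*(u + 3)*(u - 1)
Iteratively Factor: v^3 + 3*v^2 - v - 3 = (v + 3)*(v^2 - 1) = (v + 1)*(v + 3)*(v - 1)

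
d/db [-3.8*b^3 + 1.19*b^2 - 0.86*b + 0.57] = -11.4*b^2 + 2.38*b - 0.86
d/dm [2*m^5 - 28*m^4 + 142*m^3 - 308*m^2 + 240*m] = 10*m^4 - 112*m^3 + 426*m^2 - 616*m + 240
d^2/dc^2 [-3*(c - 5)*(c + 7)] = -6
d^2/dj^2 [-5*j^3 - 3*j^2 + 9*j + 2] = -30*j - 6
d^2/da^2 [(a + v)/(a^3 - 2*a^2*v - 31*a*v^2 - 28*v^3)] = 2*(-3*a^2 + 9*a*v - 37*v^2)/(-a^6 + 9*a^5*v + 57*a^4*v^2 - 477*a^3*v^3 - 1596*a^2*v^4 + 7056*a*v^5 + 21952*v^6)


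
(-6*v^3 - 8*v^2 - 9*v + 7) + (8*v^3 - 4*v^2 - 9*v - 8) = 2*v^3 - 12*v^2 - 18*v - 1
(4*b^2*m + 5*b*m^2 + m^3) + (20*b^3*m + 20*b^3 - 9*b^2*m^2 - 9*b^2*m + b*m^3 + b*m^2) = 20*b^3*m + 20*b^3 - 9*b^2*m^2 - 5*b^2*m + b*m^3 + 6*b*m^2 + m^3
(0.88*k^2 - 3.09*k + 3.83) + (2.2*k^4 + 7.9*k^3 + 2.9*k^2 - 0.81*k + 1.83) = 2.2*k^4 + 7.9*k^3 + 3.78*k^2 - 3.9*k + 5.66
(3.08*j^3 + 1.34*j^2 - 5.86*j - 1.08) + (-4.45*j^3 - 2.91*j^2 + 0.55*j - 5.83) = -1.37*j^3 - 1.57*j^2 - 5.31*j - 6.91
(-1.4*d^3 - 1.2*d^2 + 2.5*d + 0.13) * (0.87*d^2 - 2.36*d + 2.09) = -1.218*d^5 + 2.26*d^4 + 2.081*d^3 - 8.2949*d^2 + 4.9182*d + 0.2717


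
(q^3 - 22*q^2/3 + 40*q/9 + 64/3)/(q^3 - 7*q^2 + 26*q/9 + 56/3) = (3*q - 8)/(3*q - 7)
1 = 1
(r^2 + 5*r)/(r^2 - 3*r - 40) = r/(r - 8)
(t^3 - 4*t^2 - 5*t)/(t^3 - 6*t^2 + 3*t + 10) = t/(t - 2)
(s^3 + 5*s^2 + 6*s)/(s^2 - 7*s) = (s^2 + 5*s + 6)/(s - 7)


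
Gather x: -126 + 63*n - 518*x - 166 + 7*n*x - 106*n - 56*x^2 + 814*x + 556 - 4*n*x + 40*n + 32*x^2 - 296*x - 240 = 3*n*x - 3*n - 24*x^2 + 24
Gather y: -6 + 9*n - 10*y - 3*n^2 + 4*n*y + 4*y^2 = -3*n^2 + 9*n + 4*y^2 + y*(4*n - 10) - 6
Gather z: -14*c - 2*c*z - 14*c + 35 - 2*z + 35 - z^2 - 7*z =-28*c - z^2 + z*(-2*c - 9) + 70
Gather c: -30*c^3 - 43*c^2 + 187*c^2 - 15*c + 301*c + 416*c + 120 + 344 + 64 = -30*c^3 + 144*c^2 + 702*c + 528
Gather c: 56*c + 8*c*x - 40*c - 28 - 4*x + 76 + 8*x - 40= c*(8*x + 16) + 4*x + 8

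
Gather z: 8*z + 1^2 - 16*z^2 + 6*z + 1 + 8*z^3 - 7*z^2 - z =8*z^3 - 23*z^2 + 13*z + 2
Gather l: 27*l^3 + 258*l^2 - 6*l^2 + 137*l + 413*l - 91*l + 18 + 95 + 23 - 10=27*l^3 + 252*l^2 + 459*l + 126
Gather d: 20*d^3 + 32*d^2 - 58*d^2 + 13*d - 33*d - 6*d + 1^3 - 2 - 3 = 20*d^3 - 26*d^2 - 26*d - 4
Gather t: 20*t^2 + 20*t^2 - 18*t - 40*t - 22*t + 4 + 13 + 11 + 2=40*t^2 - 80*t + 30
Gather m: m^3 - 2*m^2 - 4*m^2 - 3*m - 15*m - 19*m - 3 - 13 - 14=m^3 - 6*m^2 - 37*m - 30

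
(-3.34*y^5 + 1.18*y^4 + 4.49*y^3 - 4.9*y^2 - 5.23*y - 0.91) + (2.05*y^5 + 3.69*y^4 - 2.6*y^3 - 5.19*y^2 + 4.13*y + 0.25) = -1.29*y^5 + 4.87*y^4 + 1.89*y^3 - 10.09*y^2 - 1.1*y - 0.66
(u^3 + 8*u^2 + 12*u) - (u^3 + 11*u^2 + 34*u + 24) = -3*u^2 - 22*u - 24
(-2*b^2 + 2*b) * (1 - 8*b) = 16*b^3 - 18*b^2 + 2*b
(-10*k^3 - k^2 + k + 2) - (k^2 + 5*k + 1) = -10*k^3 - 2*k^2 - 4*k + 1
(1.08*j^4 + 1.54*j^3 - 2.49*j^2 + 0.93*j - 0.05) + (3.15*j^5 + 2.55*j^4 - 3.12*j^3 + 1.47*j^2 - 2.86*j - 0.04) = 3.15*j^5 + 3.63*j^4 - 1.58*j^3 - 1.02*j^2 - 1.93*j - 0.09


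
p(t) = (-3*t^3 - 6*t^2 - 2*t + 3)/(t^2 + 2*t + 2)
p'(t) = (-2*t - 2)*(-3*t^3 - 6*t^2 - 2*t + 3)/(t^2 + 2*t + 2)^2 + (-9*t^2 - 12*t - 2)/(t^2 + 2*t + 2) = (-3*t^4 - 12*t^3 - 28*t^2 - 30*t - 10)/(t^4 + 4*t^3 + 8*t^2 + 8*t + 4)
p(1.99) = -4.87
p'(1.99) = -3.26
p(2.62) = -6.90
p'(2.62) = -3.21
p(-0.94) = 2.06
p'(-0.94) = 1.08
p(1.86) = -4.44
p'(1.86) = -3.27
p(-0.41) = 2.24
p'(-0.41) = -0.92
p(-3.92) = 10.43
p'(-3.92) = -3.40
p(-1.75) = 2.69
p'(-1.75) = -2.90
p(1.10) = -1.93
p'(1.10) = -3.32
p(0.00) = 1.50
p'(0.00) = -2.50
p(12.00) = -35.70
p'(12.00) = -3.02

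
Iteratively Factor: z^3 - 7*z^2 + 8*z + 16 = (z - 4)*(z^2 - 3*z - 4) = (z - 4)*(z + 1)*(z - 4)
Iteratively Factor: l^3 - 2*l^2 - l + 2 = (l - 2)*(l^2 - 1) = (l - 2)*(l + 1)*(l - 1)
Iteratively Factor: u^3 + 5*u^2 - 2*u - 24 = (u + 4)*(u^2 + u - 6) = (u - 2)*(u + 4)*(u + 3)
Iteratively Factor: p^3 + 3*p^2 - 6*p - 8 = (p + 4)*(p^2 - p - 2) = (p + 1)*(p + 4)*(p - 2)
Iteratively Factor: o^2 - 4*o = (o)*(o - 4)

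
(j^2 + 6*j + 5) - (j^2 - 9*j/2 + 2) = 21*j/2 + 3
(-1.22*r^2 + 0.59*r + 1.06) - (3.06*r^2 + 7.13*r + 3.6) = -4.28*r^2 - 6.54*r - 2.54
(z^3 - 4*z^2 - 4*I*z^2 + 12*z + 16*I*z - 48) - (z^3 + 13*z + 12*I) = -4*z^2 - 4*I*z^2 - z + 16*I*z - 48 - 12*I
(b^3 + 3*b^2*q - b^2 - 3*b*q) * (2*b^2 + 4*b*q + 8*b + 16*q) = 2*b^5 + 10*b^4*q + 6*b^4 + 12*b^3*q^2 + 30*b^3*q - 8*b^3 + 36*b^2*q^2 - 40*b^2*q - 48*b*q^2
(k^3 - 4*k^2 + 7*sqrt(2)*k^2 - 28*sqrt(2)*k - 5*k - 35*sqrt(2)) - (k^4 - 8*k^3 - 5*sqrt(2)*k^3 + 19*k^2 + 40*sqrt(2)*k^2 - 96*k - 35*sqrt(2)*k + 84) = -k^4 + 5*sqrt(2)*k^3 + 9*k^3 - 33*sqrt(2)*k^2 - 23*k^2 + 7*sqrt(2)*k + 91*k - 84 - 35*sqrt(2)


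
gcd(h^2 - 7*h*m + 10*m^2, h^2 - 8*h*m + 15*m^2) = h - 5*m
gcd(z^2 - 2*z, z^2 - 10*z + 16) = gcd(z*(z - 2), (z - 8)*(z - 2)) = z - 2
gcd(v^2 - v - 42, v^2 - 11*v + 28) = v - 7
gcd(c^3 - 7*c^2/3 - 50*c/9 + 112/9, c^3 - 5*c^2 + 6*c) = c - 2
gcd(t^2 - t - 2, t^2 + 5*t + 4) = t + 1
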